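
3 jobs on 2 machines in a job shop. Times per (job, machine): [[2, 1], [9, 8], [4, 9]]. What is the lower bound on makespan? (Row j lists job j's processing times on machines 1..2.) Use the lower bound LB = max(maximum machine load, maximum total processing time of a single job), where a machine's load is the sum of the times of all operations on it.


Machine loads:
  Machine 1: 2 + 9 + 4 = 15
  Machine 2: 1 + 8 + 9 = 18
Max machine load = 18
Job totals:
  Job 1: 3
  Job 2: 17
  Job 3: 13
Max job total = 17
Lower bound = max(18, 17) = 18

18


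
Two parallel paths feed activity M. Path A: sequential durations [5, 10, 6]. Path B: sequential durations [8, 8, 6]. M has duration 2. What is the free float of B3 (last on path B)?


ES(B3) = sum of predecessors on chain B = 16
EF(B3) = ES + duration = 16 + 6 = 22
Successor of B3 is M. ES(M) = max(sum(A), sum(B)) = max(21, 22) = 22
Free float = ES(successor) - EF(current) = 22 - 22 = 0

0


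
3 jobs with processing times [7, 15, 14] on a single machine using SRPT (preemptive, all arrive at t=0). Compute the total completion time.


Since all jobs arrive at t=0, SRPT equals SPT ordering.
SPT order: [7, 14, 15]
Completion times:
  Job 1: p=7, C=7
  Job 2: p=14, C=21
  Job 3: p=15, C=36
Total completion time = 7 + 21 + 36 = 64

64


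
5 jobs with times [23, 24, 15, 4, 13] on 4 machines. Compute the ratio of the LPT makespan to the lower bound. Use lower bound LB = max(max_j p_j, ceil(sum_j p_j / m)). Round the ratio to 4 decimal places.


LPT order: [24, 23, 15, 13, 4]
Machine loads after assignment: [24, 23, 15, 17]
LPT makespan = 24
Lower bound = max(max_job, ceil(total/4)) = max(24, 20) = 24
Ratio = 24 / 24 = 1.0

1.0


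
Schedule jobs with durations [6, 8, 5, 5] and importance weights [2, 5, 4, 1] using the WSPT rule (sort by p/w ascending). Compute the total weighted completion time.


Compute p/w ratios and sort ascending (WSPT): [(5, 4), (8, 5), (6, 2), (5, 1)]
Compute weighted completion times:
  Job (p=5,w=4): C=5, w*C=4*5=20
  Job (p=8,w=5): C=13, w*C=5*13=65
  Job (p=6,w=2): C=19, w*C=2*19=38
  Job (p=5,w=1): C=24, w*C=1*24=24
Total weighted completion time = 147

147


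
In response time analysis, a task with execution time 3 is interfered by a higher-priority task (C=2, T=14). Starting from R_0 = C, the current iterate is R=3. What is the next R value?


R_next = C + ceil(R_prev / T_hp) * C_hp
ceil(3 / 14) = ceil(0.2143) = 1
Interference = 1 * 2 = 2
R_next = 3 + 2 = 5

5


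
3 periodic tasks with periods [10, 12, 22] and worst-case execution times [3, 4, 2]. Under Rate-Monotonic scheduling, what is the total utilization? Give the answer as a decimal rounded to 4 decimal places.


Compute individual utilizations (exact fractions):
  Task 1: C/T = 3/10 (approx. 0.3)
  Task 2: C/T = 4/12 = 1/3 (approx. 0.3333)
  Task 3: C/T = 2/22 = 1/11 (approx. 0.0909)
Total utilization U = 3/10 + 1/3 + 1/11 = 239/330
Rounded to 4 decimal places: U = 0.7242
RM (Liu & Layland) bound for 3 tasks = 0.779763; compare with U = 239/330 (approx. 0.724242)
U <= bound, so schedulable by RM sufficient condition.

0.7242


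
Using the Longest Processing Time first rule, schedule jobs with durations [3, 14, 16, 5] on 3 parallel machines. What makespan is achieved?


Sort jobs in decreasing order (LPT): [16, 14, 5, 3]
Assign each job to the least loaded machine:
  Machine 1: jobs [16], load = 16
  Machine 2: jobs [14], load = 14
  Machine 3: jobs [5, 3], load = 8
Makespan = max load = 16

16


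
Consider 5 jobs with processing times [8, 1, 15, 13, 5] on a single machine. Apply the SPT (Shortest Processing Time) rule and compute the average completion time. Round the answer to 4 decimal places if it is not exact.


Sort jobs by processing time (SPT order): [1, 5, 8, 13, 15]
Compute completion times sequentially:
  Job 1: processing = 1, completes at 1
  Job 2: processing = 5, completes at 6
  Job 3: processing = 8, completes at 14
  Job 4: processing = 13, completes at 27
  Job 5: processing = 15, completes at 42
Sum of completion times = 90
Average completion time = 90/5 = 18.0

18.0


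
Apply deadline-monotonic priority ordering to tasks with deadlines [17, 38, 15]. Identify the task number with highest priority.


Sort tasks by relative deadline (ascending):
  Task 3: deadline = 15
  Task 1: deadline = 17
  Task 2: deadline = 38
Priority order (highest first): [3, 1, 2]
Highest priority task = 3

3


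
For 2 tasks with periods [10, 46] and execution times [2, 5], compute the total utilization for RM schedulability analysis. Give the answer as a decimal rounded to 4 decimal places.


Compute individual utilizations (exact fractions):
  Task 1: C/T = 2/10 = 1/5 (approx. 0.2)
  Task 2: C/T = 5/46 (approx. 0.1087)
Total utilization U = 1/5 + 5/46 = 71/230
Rounded to 4 decimal places: U = 0.3087
RM (Liu & Layland) bound for 2 tasks = 0.828427; compare with U = 71/230 (approx. 0.308696)
U <= bound, so schedulable by RM sufficient condition.

0.3087


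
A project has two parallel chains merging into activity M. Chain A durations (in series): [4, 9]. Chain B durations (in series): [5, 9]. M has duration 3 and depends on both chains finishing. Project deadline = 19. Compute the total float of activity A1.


Forward pass: ES(A1) = sum of predecessors on chain A = 0
EF = ES + duration = 0 + 4 = 4
Backward pass: LF(M) = deadline = 19; LS(M) = 19 - 3 = 16
LF(A1) = LS(M) - sum(successors on chain A) = 16 - 9 = 7
LS = LF - duration = 7 - 4 = 3
Total float = LS - ES = 3 - 0 = 3

3


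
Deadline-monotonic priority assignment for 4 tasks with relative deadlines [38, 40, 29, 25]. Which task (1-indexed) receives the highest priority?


Sort tasks by relative deadline (ascending):
  Task 4: deadline = 25
  Task 3: deadline = 29
  Task 1: deadline = 38
  Task 2: deadline = 40
Priority order (highest first): [4, 3, 1, 2]
Highest priority task = 4

4


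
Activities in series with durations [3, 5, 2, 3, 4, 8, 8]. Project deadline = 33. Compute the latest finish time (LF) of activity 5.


LF(activity 5) = deadline - sum of successor durations
Successors: activities 6 through 7 with durations [8, 8]
Sum of successor durations = 16
LF = 33 - 16 = 17

17


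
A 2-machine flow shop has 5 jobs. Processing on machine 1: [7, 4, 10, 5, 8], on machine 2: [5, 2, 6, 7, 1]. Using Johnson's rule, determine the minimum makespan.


Apply Johnson's rule:
  Group 1 (a <= b): [(4, 5, 7)]
  Group 2 (a > b): [(3, 10, 6), (1, 7, 5), (2, 4, 2), (5, 8, 1)]
Optimal job order: [4, 3, 1, 2, 5]
Schedule:
  Job 4: M1 done at 5, M2 done at 12
  Job 3: M1 done at 15, M2 done at 21
  Job 1: M1 done at 22, M2 done at 27
  Job 2: M1 done at 26, M2 done at 29
  Job 5: M1 done at 34, M2 done at 35
Makespan = 35

35


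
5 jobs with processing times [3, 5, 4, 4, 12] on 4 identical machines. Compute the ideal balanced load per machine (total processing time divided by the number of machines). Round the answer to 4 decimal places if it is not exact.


Total processing time = 3 + 5 + 4 + 4 + 12 = 28
Number of machines = 4
Ideal balanced load = 28 / 4 = 7.0

7.0


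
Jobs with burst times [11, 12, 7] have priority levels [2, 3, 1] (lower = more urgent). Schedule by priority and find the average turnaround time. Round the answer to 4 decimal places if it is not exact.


Sort by priority (ascending = highest first):
Order: [(1, 7), (2, 11), (3, 12)]
Completion times:
  Priority 1, burst=7, C=7
  Priority 2, burst=11, C=18
  Priority 3, burst=12, C=30
Average turnaround = 55/3 = 18.3333

18.3333


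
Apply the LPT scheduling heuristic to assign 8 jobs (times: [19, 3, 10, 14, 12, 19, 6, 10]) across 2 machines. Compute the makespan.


Sort jobs in decreasing order (LPT): [19, 19, 14, 12, 10, 10, 6, 3]
Assign each job to the least loaded machine:
  Machine 1: jobs [19, 14, 10, 3], load = 46
  Machine 2: jobs [19, 12, 10, 6], load = 47
Makespan = max load = 47

47


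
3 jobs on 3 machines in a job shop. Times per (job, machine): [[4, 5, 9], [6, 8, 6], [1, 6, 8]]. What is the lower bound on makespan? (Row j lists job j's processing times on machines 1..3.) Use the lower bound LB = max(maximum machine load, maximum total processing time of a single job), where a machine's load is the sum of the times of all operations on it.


Machine loads:
  Machine 1: 4 + 6 + 1 = 11
  Machine 2: 5 + 8 + 6 = 19
  Machine 3: 9 + 6 + 8 = 23
Max machine load = 23
Job totals:
  Job 1: 18
  Job 2: 20
  Job 3: 15
Max job total = 20
Lower bound = max(23, 20) = 23

23


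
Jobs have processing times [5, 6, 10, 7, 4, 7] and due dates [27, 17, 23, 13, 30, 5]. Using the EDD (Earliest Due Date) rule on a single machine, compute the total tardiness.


Sort by due date (EDD order): [(7, 5), (7, 13), (6, 17), (10, 23), (5, 27), (4, 30)]
Compute completion times and tardiness:
  Job 1: p=7, d=5, C=7, tardiness=max(0,7-5)=2
  Job 2: p=7, d=13, C=14, tardiness=max(0,14-13)=1
  Job 3: p=6, d=17, C=20, tardiness=max(0,20-17)=3
  Job 4: p=10, d=23, C=30, tardiness=max(0,30-23)=7
  Job 5: p=5, d=27, C=35, tardiness=max(0,35-27)=8
  Job 6: p=4, d=30, C=39, tardiness=max(0,39-30)=9
Total tardiness = 30

30


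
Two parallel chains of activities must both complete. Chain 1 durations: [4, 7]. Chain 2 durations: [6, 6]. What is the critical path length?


Path A total = 4 + 7 = 11
Path B total = 6 + 6 = 12
Critical path = longest path = max(11, 12) = 12

12


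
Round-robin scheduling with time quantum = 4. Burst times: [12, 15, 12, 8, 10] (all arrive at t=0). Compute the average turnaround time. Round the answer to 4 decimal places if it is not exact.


Time quantum = 4
Execution trace:
  J1 runs 4 units, time = 4
  J2 runs 4 units, time = 8
  J3 runs 4 units, time = 12
  J4 runs 4 units, time = 16
  J5 runs 4 units, time = 20
  J1 runs 4 units, time = 24
  J2 runs 4 units, time = 28
  J3 runs 4 units, time = 32
  J4 runs 4 units, time = 36
  J5 runs 4 units, time = 40
  J1 runs 4 units, time = 44
  J2 runs 4 units, time = 48
  J3 runs 4 units, time = 52
  J5 runs 2 units, time = 54
  J2 runs 3 units, time = 57
Finish times: [44, 57, 52, 36, 54]
Average turnaround = 243/5 = 48.6

48.6


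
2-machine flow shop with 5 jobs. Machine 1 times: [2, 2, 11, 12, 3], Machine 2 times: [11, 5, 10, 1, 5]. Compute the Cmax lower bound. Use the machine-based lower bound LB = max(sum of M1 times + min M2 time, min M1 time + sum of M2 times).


LB1 = sum(M1 times) + min(M2 times) = 30 + 1 = 31
LB2 = min(M1 times) + sum(M2 times) = 2 + 32 = 34
Lower bound = max(LB1, LB2) = max(31, 34) = 34

34


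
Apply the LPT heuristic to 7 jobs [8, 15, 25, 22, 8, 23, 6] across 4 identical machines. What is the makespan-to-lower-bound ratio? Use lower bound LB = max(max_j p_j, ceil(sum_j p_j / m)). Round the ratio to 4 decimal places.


LPT order: [25, 23, 22, 15, 8, 8, 6]
Machine loads after assignment: [25, 29, 30, 23]
LPT makespan = 30
Lower bound = max(max_job, ceil(total/4)) = max(25, 27) = 27
Ratio = 30 / 27 = 1.1111

1.1111


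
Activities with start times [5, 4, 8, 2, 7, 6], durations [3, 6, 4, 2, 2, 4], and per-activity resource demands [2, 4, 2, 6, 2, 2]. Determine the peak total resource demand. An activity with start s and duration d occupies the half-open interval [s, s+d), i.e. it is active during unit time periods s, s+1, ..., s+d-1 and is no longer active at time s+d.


Each activity i is active on [start_i, start_i + duration_i).
Compute total resource usage per time slot:
  t=0: active resources = [], total = 0
  t=1: active resources = [], total = 0
  t=2: active resources = [6], total = 6
  t=3: active resources = [6], total = 6
  t=4: active resources = [4], total = 4
  t=5: active resources = [2, 4], total = 6
  t=6: active resources = [2, 4, 2], total = 8
  t=7: active resources = [2, 4, 2, 2], total = 10
  t=8: active resources = [4, 2, 2, 2], total = 10
  t=9: active resources = [4, 2, 2], total = 8
  t=10: active resources = [2], total = 2
  t=11: active resources = [2], total = 2
Peak resource demand = 10

10


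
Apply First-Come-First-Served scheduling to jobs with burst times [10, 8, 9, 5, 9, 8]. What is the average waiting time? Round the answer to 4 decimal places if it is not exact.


FCFS order (as given): [10, 8, 9, 5, 9, 8]
Waiting times:
  Job 1: wait = 0
  Job 2: wait = 10
  Job 3: wait = 18
  Job 4: wait = 27
  Job 5: wait = 32
  Job 6: wait = 41
Sum of waiting times = 128
Average waiting time = 128/6 = 21.3333

21.3333


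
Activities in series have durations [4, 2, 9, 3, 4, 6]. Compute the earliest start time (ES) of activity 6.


Activity 6 starts after activities 1 through 5 complete.
Predecessor durations: [4, 2, 9, 3, 4]
ES = 4 + 2 + 9 + 3 + 4 = 22

22


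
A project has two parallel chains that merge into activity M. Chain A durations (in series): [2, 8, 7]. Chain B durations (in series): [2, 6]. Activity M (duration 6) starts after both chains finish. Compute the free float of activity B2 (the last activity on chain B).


ES(B2) = sum of predecessors on chain B = 2
EF(B2) = ES + duration = 2 + 6 = 8
Successor of B2 is M. ES(M) = max(sum(A), sum(B)) = max(17, 8) = 17
Free float = ES(successor) - EF(current) = 17 - 8 = 9

9


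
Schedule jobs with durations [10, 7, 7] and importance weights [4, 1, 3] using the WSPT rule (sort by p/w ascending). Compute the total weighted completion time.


Compute p/w ratios and sort ascending (WSPT): [(7, 3), (10, 4), (7, 1)]
Compute weighted completion times:
  Job (p=7,w=3): C=7, w*C=3*7=21
  Job (p=10,w=4): C=17, w*C=4*17=68
  Job (p=7,w=1): C=24, w*C=1*24=24
Total weighted completion time = 113

113


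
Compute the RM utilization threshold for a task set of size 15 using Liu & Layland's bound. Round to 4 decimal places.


Compute 2^(1/15) = 1.0472941228
Subtract 1: 1.0472941228 - 1 = 0.0472941228
Multiply by n: 15 * 0.0472941228 = 0.7094118420
Round to 4 dp: 0.7094

0.7094


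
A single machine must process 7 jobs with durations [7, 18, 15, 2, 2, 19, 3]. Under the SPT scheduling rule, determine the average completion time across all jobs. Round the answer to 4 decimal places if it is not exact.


Sort jobs by processing time (SPT order): [2, 2, 3, 7, 15, 18, 19]
Compute completion times sequentially:
  Job 1: processing = 2, completes at 2
  Job 2: processing = 2, completes at 4
  Job 3: processing = 3, completes at 7
  Job 4: processing = 7, completes at 14
  Job 5: processing = 15, completes at 29
  Job 6: processing = 18, completes at 47
  Job 7: processing = 19, completes at 66
Sum of completion times = 169
Average completion time = 169/7 = 24.1429

24.1429


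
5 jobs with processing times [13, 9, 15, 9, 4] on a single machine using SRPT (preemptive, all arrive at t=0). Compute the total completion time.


Since all jobs arrive at t=0, SRPT equals SPT ordering.
SPT order: [4, 9, 9, 13, 15]
Completion times:
  Job 1: p=4, C=4
  Job 2: p=9, C=13
  Job 3: p=9, C=22
  Job 4: p=13, C=35
  Job 5: p=15, C=50
Total completion time = 4 + 13 + 22 + 35 + 50 = 124

124


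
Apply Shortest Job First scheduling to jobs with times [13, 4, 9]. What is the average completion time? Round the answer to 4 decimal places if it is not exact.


SJF order (ascending): [4, 9, 13]
Completion times:
  Job 1: burst=4, C=4
  Job 2: burst=9, C=13
  Job 3: burst=13, C=26
Average completion = 43/3 = 14.3333

14.3333


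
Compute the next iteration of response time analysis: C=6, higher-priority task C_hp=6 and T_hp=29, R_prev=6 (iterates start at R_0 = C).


R_next = C + ceil(R_prev / T_hp) * C_hp
ceil(6 / 29) = ceil(0.2069) = 1
Interference = 1 * 6 = 6
R_next = 6 + 6 = 12

12


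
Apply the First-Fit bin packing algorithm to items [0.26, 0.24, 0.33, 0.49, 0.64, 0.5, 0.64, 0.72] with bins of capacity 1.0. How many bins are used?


Place items sequentially using First-Fit:
  Item 0.26 -> new Bin 1
  Item 0.24 -> Bin 1 (now 0.5)
  Item 0.33 -> Bin 1 (now 0.83)
  Item 0.49 -> new Bin 2
  Item 0.64 -> new Bin 3
  Item 0.5 -> Bin 2 (now 0.99)
  Item 0.64 -> new Bin 4
  Item 0.72 -> new Bin 5
Total bins used = 5

5


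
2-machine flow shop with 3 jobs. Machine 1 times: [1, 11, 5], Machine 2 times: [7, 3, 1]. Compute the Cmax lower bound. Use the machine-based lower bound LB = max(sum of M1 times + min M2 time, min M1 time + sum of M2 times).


LB1 = sum(M1 times) + min(M2 times) = 17 + 1 = 18
LB2 = min(M1 times) + sum(M2 times) = 1 + 11 = 12
Lower bound = max(LB1, LB2) = max(18, 12) = 18

18


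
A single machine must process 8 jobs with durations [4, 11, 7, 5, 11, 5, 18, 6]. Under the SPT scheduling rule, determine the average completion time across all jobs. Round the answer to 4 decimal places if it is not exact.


Sort jobs by processing time (SPT order): [4, 5, 5, 6, 7, 11, 11, 18]
Compute completion times sequentially:
  Job 1: processing = 4, completes at 4
  Job 2: processing = 5, completes at 9
  Job 3: processing = 5, completes at 14
  Job 4: processing = 6, completes at 20
  Job 5: processing = 7, completes at 27
  Job 6: processing = 11, completes at 38
  Job 7: processing = 11, completes at 49
  Job 8: processing = 18, completes at 67
Sum of completion times = 228
Average completion time = 228/8 = 28.5

28.5


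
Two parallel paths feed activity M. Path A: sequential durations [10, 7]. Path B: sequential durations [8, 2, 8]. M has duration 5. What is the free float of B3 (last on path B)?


ES(B3) = sum of predecessors on chain B = 10
EF(B3) = ES + duration = 10 + 8 = 18
Successor of B3 is M. ES(M) = max(sum(A), sum(B)) = max(17, 18) = 18
Free float = ES(successor) - EF(current) = 18 - 18 = 0

0


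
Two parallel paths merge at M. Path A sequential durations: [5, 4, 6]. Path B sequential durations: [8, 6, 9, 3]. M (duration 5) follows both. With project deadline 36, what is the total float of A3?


Forward pass: ES(A3) = sum of predecessors on chain A = 9
EF = ES + duration = 9 + 6 = 15
Backward pass: LF(M) = deadline = 36; LS(M) = 36 - 5 = 31
LF(A3) = LS(M) - sum(successors on chain A) = 31 - 0 = 31
LS = LF - duration = 31 - 6 = 25
Total float = LS - ES = 25 - 9 = 16

16


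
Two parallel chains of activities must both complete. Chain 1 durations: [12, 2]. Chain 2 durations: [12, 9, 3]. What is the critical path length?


Path A total = 12 + 2 = 14
Path B total = 12 + 9 + 3 = 24
Critical path = longest path = max(14, 24) = 24

24


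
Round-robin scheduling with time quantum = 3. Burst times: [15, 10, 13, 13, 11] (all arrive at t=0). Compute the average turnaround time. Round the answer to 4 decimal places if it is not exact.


Time quantum = 3
Execution trace:
  J1 runs 3 units, time = 3
  J2 runs 3 units, time = 6
  J3 runs 3 units, time = 9
  J4 runs 3 units, time = 12
  J5 runs 3 units, time = 15
  J1 runs 3 units, time = 18
  J2 runs 3 units, time = 21
  J3 runs 3 units, time = 24
  J4 runs 3 units, time = 27
  J5 runs 3 units, time = 30
  J1 runs 3 units, time = 33
  J2 runs 3 units, time = 36
  J3 runs 3 units, time = 39
  J4 runs 3 units, time = 42
  J5 runs 3 units, time = 45
  J1 runs 3 units, time = 48
  J2 runs 1 units, time = 49
  J3 runs 3 units, time = 52
  J4 runs 3 units, time = 55
  J5 runs 2 units, time = 57
  J1 runs 3 units, time = 60
  J3 runs 1 units, time = 61
  J4 runs 1 units, time = 62
Finish times: [60, 49, 61, 62, 57]
Average turnaround = 289/5 = 57.8

57.8


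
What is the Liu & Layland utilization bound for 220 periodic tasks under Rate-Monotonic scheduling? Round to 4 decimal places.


Compute 2^(1/220) = 1.0031556376
Subtract 1: 1.0031556376 - 1 = 0.0031556376
Multiply by n: 220 * 0.0031556376 = 0.6942402720
Round to 4 dp: 0.6942

0.6942


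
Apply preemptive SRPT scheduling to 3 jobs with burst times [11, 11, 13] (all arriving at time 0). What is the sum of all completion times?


Since all jobs arrive at t=0, SRPT equals SPT ordering.
SPT order: [11, 11, 13]
Completion times:
  Job 1: p=11, C=11
  Job 2: p=11, C=22
  Job 3: p=13, C=35
Total completion time = 11 + 22 + 35 = 68

68


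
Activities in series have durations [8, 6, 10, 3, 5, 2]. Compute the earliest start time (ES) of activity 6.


Activity 6 starts after activities 1 through 5 complete.
Predecessor durations: [8, 6, 10, 3, 5]
ES = 8 + 6 + 10 + 3 + 5 = 32

32


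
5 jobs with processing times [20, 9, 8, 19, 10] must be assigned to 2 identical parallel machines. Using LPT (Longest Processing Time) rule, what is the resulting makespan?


Sort jobs in decreasing order (LPT): [20, 19, 10, 9, 8]
Assign each job to the least loaded machine:
  Machine 1: jobs [20, 9, 8], load = 37
  Machine 2: jobs [19, 10], load = 29
Makespan = max load = 37

37


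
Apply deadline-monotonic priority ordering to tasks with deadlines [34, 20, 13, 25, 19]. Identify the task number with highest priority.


Sort tasks by relative deadline (ascending):
  Task 3: deadline = 13
  Task 5: deadline = 19
  Task 2: deadline = 20
  Task 4: deadline = 25
  Task 1: deadline = 34
Priority order (highest first): [3, 5, 2, 4, 1]
Highest priority task = 3

3


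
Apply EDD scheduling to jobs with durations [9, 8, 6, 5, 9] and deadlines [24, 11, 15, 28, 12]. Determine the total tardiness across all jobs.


Sort by due date (EDD order): [(8, 11), (9, 12), (6, 15), (9, 24), (5, 28)]
Compute completion times and tardiness:
  Job 1: p=8, d=11, C=8, tardiness=max(0,8-11)=0
  Job 2: p=9, d=12, C=17, tardiness=max(0,17-12)=5
  Job 3: p=6, d=15, C=23, tardiness=max(0,23-15)=8
  Job 4: p=9, d=24, C=32, tardiness=max(0,32-24)=8
  Job 5: p=5, d=28, C=37, tardiness=max(0,37-28)=9
Total tardiness = 30

30


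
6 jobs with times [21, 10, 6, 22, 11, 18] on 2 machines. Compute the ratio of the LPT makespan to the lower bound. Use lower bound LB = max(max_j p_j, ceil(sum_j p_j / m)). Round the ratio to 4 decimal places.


LPT order: [22, 21, 18, 11, 10, 6]
Machine loads after assignment: [43, 45]
LPT makespan = 45
Lower bound = max(max_job, ceil(total/2)) = max(22, 44) = 44
Ratio = 45 / 44 = 1.0227

1.0227


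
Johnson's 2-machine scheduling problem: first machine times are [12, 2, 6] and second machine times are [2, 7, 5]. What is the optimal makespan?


Apply Johnson's rule:
  Group 1 (a <= b): [(2, 2, 7)]
  Group 2 (a > b): [(3, 6, 5), (1, 12, 2)]
Optimal job order: [2, 3, 1]
Schedule:
  Job 2: M1 done at 2, M2 done at 9
  Job 3: M1 done at 8, M2 done at 14
  Job 1: M1 done at 20, M2 done at 22
Makespan = 22

22


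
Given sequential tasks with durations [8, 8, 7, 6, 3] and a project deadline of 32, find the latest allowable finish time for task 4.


LF(activity 4) = deadline - sum of successor durations
Successors: activities 5 through 5 with durations [3]
Sum of successor durations = 3
LF = 32 - 3 = 29

29


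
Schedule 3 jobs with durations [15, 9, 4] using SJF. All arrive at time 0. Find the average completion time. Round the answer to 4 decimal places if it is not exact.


SJF order (ascending): [4, 9, 15]
Completion times:
  Job 1: burst=4, C=4
  Job 2: burst=9, C=13
  Job 3: burst=15, C=28
Average completion = 45/3 = 15.0

15.0


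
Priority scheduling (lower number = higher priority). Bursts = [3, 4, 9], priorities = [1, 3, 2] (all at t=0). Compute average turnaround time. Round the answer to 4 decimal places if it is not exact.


Sort by priority (ascending = highest first):
Order: [(1, 3), (2, 9), (3, 4)]
Completion times:
  Priority 1, burst=3, C=3
  Priority 2, burst=9, C=12
  Priority 3, burst=4, C=16
Average turnaround = 31/3 = 10.3333

10.3333


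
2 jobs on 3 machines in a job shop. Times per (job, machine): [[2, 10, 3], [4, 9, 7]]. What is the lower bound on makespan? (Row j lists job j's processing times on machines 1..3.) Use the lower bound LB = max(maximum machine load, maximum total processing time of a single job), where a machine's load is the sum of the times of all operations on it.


Machine loads:
  Machine 1: 2 + 4 = 6
  Machine 2: 10 + 9 = 19
  Machine 3: 3 + 7 = 10
Max machine load = 19
Job totals:
  Job 1: 15
  Job 2: 20
Max job total = 20
Lower bound = max(19, 20) = 20

20


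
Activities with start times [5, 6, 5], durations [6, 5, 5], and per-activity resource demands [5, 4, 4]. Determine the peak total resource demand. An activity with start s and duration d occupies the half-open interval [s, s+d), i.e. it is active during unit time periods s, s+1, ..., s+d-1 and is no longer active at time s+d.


Each activity i is active on [start_i, start_i + duration_i).
Compute total resource usage per time slot:
  t=0: active resources = [], total = 0
  t=1: active resources = [], total = 0
  t=2: active resources = [], total = 0
  t=3: active resources = [], total = 0
  t=4: active resources = [], total = 0
  t=5: active resources = [5, 4], total = 9
  t=6: active resources = [5, 4, 4], total = 13
  t=7: active resources = [5, 4, 4], total = 13
  t=8: active resources = [5, 4, 4], total = 13
  t=9: active resources = [5, 4, 4], total = 13
  t=10: active resources = [5, 4], total = 9
Peak resource demand = 13

13


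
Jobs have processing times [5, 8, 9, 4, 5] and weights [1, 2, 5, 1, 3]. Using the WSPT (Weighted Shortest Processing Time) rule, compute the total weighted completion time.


Compute p/w ratios and sort ascending (WSPT): [(5, 3), (9, 5), (8, 2), (4, 1), (5, 1)]
Compute weighted completion times:
  Job (p=5,w=3): C=5, w*C=3*5=15
  Job (p=9,w=5): C=14, w*C=5*14=70
  Job (p=8,w=2): C=22, w*C=2*22=44
  Job (p=4,w=1): C=26, w*C=1*26=26
  Job (p=5,w=1): C=31, w*C=1*31=31
Total weighted completion time = 186

186


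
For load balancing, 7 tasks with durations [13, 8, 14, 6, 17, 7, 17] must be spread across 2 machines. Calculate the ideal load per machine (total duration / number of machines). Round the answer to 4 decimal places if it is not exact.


Total processing time = 13 + 8 + 14 + 6 + 17 + 7 + 17 = 82
Number of machines = 2
Ideal balanced load = 82 / 2 = 41.0

41.0


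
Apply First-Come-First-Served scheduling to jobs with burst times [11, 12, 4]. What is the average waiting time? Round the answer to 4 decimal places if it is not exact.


FCFS order (as given): [11, 12, 4]
Waiting times:
  Job 1: wait = 0
  Job 2: wait = 11
  Job 3: wait = 23
Sum of waiting times = 34
Average waiting time = 34/3 = 11.3333

11.3333


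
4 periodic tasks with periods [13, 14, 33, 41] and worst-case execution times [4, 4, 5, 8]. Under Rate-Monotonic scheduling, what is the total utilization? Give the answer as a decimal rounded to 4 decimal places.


Compute individual utilizations (exact fractions):
  Task 1: C/T = 4/13 (approx. 0.3077)
  Task 2: C/T = 4/14 = 2/7 (approx. 0.2857)
  Task 3: C/T = 5/33 (approx. 0.1515)
  Task 4: C/T = 8/41 (approx. 0.1951)
Total utilization U = 4/13 + 2/7 + 5/33 + 8/41 = 115741/123123
Rounded to 4 decimal places: U = 0.9400
RM (Liu & Layland) bound for 4 tasks = 0.756828; compare with U = 115741/123123 (approx. 0.940044)
bound < U <= 1, so the RM sufficient condition is not met (inconclusive; an exact test such as response-time analysis is needed).

0.9400


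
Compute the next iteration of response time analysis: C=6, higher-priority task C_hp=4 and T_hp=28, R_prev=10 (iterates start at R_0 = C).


R_next = C + ceil(R_prev / T_hp) * C_hp
ceil(10 / 28) = ceil(0.3571) = 1
Interference = 1 * 4 = 4
R_next = 6 + 4 = 10
R_next = R_prev, so the iteration has converged (response time = 10).

10


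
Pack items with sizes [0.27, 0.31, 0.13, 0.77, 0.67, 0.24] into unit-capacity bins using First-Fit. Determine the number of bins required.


Place items sequentially using First-Fit:
  Item 0.27 -> new Bin 1
  Item 0.31 -> Bin 1 (now 0.58)
  Item 0.13 -> Bin 1 (now 0.71)
  Item 0.77 -> new Bin 2
  Item 0.67 -> new Bin 3
  Item 0.24 -> Bin 1 (now 0.95)
Total bins used = 3

3


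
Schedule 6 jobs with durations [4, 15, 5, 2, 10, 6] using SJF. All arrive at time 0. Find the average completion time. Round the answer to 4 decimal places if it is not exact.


SJF order (ascending): [2, 4, 5, 6, 10, 15]
Completion times:
  Job 1: burst=2, C=2
  Job 2: burst=4, C=6
  Job 3: burst=5, C=11
  Job 4: burst=6, C=17
  Job 5: burst=10, C=27
  Job 6: burst=15, C=42
Average completion = 105/6 = 17.5

17.5


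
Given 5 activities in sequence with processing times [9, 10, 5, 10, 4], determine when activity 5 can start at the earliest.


Activity 5 starts after activities 1 through 4 complete.
Predecessor durations: [9, 10, 5, 10]
ES = 9 + 10 + 5 + 10 = 34

34


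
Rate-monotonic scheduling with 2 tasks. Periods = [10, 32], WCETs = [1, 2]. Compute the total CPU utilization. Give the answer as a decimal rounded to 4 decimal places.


Compute individual utilizations (exact fractions):
  Task 1: C/T = 1/10 (approx. 0.1)
  Task 2: C/T = 2/32 = 1/16 (approx. 0.0625)
Total utilization U = 1/10 + 1/16 = 13/80
Rounded to 4 decimal places: U = 0.1625
RM (Liu & Layland) bound for 2 tasks = 0.828427; compare with U = 13/80 (approx. 0.162500)
U <= bound, so schedulable by RM sufficient condition.

0.1625


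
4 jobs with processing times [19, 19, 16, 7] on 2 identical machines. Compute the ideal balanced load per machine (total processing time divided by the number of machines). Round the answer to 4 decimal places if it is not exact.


Total processing time = 19 + 19 + 16 + 7 = 61
Number of machines = 2
Ideal balanced load = 61 / 2 = 30.5

30.5


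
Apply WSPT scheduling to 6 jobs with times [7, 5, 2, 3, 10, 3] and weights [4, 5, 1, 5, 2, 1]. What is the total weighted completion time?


Compute p/w ratios and sort ascending (WSPT): [(3, 5), (5, 5), (7, 4), (2, 1), (3, 1), (10, 2)]
Compute weighted completion times:
  Job (p=3,w=5): C=3, w*C=5*3=15
  Job (p=5,w=5): C=8, w*C=5*8=40
  Job (p=7,w=4): C=15, w*C=4*15=60
  Job (p=2,w=1): C=17, w*C=1*17=17
  Job (p=3,w=1): C=20, w*C=1*20=20
  Job (p=10,w=2): C=30, w*C=2*30=60
Total weighted completion time = 212

212


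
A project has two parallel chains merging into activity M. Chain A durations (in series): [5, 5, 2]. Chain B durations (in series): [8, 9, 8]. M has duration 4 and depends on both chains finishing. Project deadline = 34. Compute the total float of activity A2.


Forward pass: ES(A2) = sum of predecessors on chain A = 5
EF = ES + duration = 5 + 5 = 10
Backward pass: LF(M) = deadline = 34; LS(M) = 34 - 4 = 30
LF(A2) = LS(M) - sum(successors on chain A) = 30 - 2 = 28
LS = LF - duration = 28 - 5 = 23
Total float = LS - ES = 23 - 5 = 18

18


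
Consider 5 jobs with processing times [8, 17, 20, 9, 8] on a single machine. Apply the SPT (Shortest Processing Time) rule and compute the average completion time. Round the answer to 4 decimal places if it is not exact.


Sort jobs by processing time (SPT order): [8, 8, 9, 17, 20]
Compute completion times sequentially:
  Job 1: processing = 8, completes at 8
  Job 2: processing = 8, completes at 16
  Job 3: processing = 9, completes at 25
  Job 4: processing = 17, completes at 42
  Job 5: processing = 20, completes at 62
Sum of completion times = 153
Average completion time = 153/5 = 30.6

30.6


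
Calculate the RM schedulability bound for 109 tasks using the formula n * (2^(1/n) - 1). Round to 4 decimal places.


Compute 2^(1/109) = 1.0063794108
Subtract 1: 1.0063794108 - 1 = 0.0063794108
Multiply by n: 109 * 0.0063794108 = 0.6953557772
Round to 4 dp: 0.6954

0.6954


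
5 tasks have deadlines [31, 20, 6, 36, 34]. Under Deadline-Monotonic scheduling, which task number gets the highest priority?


Sort tasks by relative deadline (ascending):
  Task 3: deadline = 6
  Task 2: deadline = 20
  Task 1: deadline = 31
  Task 5: deadline = 34
  Task 4: deadline = 36
Priority order (highest first): [3, 2, 1, 5, 4]
Highest priority task = 3

3


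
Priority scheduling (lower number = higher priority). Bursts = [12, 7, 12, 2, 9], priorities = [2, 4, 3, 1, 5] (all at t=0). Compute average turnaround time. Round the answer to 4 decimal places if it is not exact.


Sort by priority (ascending = highest first):
Order: [(1, 2), (2, 12), (3, 12), (4, 7), (5, 9)]
Completion times:
  Priority 1, burst=2, C=2
  Priority 2, burst=12, C=14
  Priority 3, burst=12, C=26
  Priority 4, burst=7, C=33
  Priority 5, burst=9, C=42
Average turnaround = 117/5 = 23.4

23.4


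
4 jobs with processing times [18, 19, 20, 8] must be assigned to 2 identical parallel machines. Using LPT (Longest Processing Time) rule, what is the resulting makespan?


Sort jobs in decreasing order (LPT): [20, 19, 18, 8]
Assign each job to the least loaded machine:
  Machine 1: jobs [20, 8], load = 28
  Machine 2: jobs [19, 18], load = 37
Makespan = max load = 37

37


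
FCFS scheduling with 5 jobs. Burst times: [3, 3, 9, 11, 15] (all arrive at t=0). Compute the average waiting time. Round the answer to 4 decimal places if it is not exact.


FCFS order (as given): [3, 3, 9, 11, 15]
Waiting times:
  Job 1: wait = 0
  Job 2: wait = 3
  Job 3: wait = 6
  Job 4: wait = 15
  Job 5: wait = 26
Sum of waiting times = 50
Average waiting time = 50/5 = 10.0

10.0


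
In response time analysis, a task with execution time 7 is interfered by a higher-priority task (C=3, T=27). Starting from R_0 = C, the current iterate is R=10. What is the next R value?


R_next = C + ceil(R_prev / T_hp) * C_hp
ceil(10 / 27) = ceil(0.3704) = 1
Interference = 1 * 3 = 3
R_next = 7 + 3 = 10
R_next = R_prev, so the iteration has converged (response time = 10).

10


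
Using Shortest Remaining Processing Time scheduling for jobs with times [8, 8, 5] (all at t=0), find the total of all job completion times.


Since all jobs arrive at t=0, SRPT equals SPT ordering.
SPT order: [5, 8, 8]
Completion times:
  Job 1: p=5, C=5
  Job 2: p=8, C=13
  Job 3: p=8, C=21
Total completion time = 5 + 13 + 21 = 39

39


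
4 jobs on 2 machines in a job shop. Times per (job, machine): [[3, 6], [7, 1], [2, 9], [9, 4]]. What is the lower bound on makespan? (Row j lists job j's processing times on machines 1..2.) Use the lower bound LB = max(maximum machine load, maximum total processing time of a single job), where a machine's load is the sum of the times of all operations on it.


Machine loads:
  Machine 1: 3 + 7 + 2 + 9 = 21
  Machine 2: 6 + 1 + 9 + 4 = 20
Max machine load = 21
Job totals:
  Job 1: 9
  Job 2: 8
  Job 3: 11
  Job 4: 13
Max job total = 13
Lower bound = max(21, 13) = 21

21


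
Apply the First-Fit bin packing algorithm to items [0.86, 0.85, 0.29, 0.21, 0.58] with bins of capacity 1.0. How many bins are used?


Place items sequentially using First-Fit:
  Item 0.86 -> new Bin 1
  Item 0.85 -> new Bin 2
  Item 0.29 -> new Bin 3
  Item 0.21 -> Bin 3 (now 0.5)
  Item 0.58 -> new Bin 4
Total bins used = 4

4


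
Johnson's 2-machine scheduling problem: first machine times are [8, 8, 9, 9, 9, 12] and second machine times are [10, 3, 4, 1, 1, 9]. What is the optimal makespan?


Apply Johnson's rule:
  Group 1 (a <= b): [(1, 8, 10)]
  Group 2 (a > b): [(6, 12, 9), (3, 9, 4), (2, 8, 3), (4, 9, 1), (5, 9, 1)]
Optimal job order: [1, 6, 3, 2, 4, 5]
Schedule:
  Job 1: M1 done at 8, M2 done at 18
  Job 6: M1 done at 20, M2 done at 29
  Job 3: M1 done at 29, M2 done at 33
  Job 2: M1 done at 37, M2 done at 40
  Job 4: M1 done at 46, M2 done at 47
  Job 5: M1 done at 55, M2 done at 56
Makespan = 56

56


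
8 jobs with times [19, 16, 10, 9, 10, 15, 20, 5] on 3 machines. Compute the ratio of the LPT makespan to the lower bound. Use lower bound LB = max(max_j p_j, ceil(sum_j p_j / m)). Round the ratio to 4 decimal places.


LPT order: [20, 19, 16, 15, 10, 10, 9, 5]
Machine loads after assignment: [35, 38, 31]
LPT makespan = 38
Lower bound = max(max_job, ceil(total/3)) = max(20, 35) = 35
Ratio = 38 / 35 = 1.0857

1.0857


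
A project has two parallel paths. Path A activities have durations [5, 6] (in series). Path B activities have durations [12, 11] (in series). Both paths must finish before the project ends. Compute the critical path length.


Path A total = 5 + 6 = 11
Path B total = 12 + 11 = 23
Critical path = longest path = max(11, 23) = 23

23


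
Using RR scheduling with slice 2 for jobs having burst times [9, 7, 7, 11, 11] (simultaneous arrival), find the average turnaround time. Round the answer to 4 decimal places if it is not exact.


Time quantum = 2
Execution trace:
  J1 runs 2 units, time = 2
  J2 runs 2 units, time = 4
  J3 runs 2 units, time = 6
  J4 runs 2 units, time = 8
  J5 runs 2 units, time = 10
  J1 runs 2 units, time = 12
  J2 runs 2 units, time = 14
  J3 runs 2 units, time = 16
  J4 runs 2 units, time = 18
  J5 runs 2 units, time = 20
  J1 runs 2 units, time = 22
  J2 runs 2 units, time = 24
  J3 runs 2 units, time = 26
  J4 runs 2 units, time = 28
  J5 runs 2 units, time = 30
  J1 runs 2 units, time = 32
  J2 runs 1 units, time = 33
  J3 runs 1 units, time = 34
  J4 runs 2 units, time = 36
  J5 runs 2 units, time = 38
  J1 runs 1 units, time = 39
  J4 runs 2 units, time = 41
  J5 runs 2 units, time = 43
  J4 runs 1 units, time = 44
  J5 runs 1 units, time = 45
Finish times: [39, 33, 34, 44, 45]
Average turnaround = 195/5 = 39.0

39.0


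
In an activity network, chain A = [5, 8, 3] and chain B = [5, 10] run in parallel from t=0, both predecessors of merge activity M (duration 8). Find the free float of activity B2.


ES(B2) = sum of predecessors on chain B = 5
EF(B2) = ES + duration = 5 + 10 = 15
Successor of B2 is M. ES(M) = max(sum(A), sum(B)) = max(16, 15) = 16
Free float = ES(successor) - EF(current) = 16 - 15 = 1

1


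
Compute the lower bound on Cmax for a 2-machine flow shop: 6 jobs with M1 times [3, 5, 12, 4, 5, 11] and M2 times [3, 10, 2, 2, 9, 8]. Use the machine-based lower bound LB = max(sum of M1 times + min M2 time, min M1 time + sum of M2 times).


LB1 = sum(M1 times) + min(M2 times) = 40 + 2 = 42
LB2 = min(M1 times) + sum(M2 times) = 3 + 34 = 37
Lower bound = max(LB1, LB2) = max(42, 37) = 42

42


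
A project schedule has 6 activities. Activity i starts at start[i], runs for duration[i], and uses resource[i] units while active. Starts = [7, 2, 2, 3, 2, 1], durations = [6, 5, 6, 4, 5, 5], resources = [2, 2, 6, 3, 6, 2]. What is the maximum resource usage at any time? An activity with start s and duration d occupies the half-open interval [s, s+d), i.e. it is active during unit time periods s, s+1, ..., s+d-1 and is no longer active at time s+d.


Each activity i is active on [start_i, start_i + duration_i).
Compute total resource usage per time slot:
  t=0: active resources = [], total = 0
  t=1: active resources = [2], total = 2
  t=2: active resources = [2, 6, 6, 2], total = 16
  t=3: active resources = [2, 6, 3, 6, 2], total = 19
  t=4: active resources = [2, 6, 3, 6, 2], total = 19
  t=5: active resources = [2, 6, 3, 6, 2], total = 19
  t=6: active resources = [2, 6, 3, 6], total = 17
  t=7: active resources = [2, 6], total = 8
  t=8: active resources = [2], total = 2
  t=9: active resources = [2], total = 2
  t=10: active resources = [2], total = 2
  t=11: active resources = [2], total = 2
  t=12: active resources = [2], total = 2
Peak resource demand = 19

19


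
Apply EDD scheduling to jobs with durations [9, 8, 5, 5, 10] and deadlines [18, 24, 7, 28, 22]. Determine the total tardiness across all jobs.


Sort by due date (EDD order): [(5, 7), (9, 18), (10, 22), (8, 24), (5, 28)]
Compute completion times and tardiness:
  Job 1: p=5, d=7, C=5, tardiness=max(0,5-7)=0
  Job 2: p=9, d=18, C=14, tardiness=max(0,14-18)=0
  Job 3: p=10, d=22, C=24, tardiness=max(0,24-22)=2
  Job 4: p=8, d=24, C=32, tardiness=max(0,32-24)=8
  Job 5: p=5, d=28, C=37, tardiness=max(0,37-28)=9
Total tardiness = 19

19


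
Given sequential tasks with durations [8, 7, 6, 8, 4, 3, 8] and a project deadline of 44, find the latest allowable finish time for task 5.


LF(activity 5) = deadline - sum of successor durations
Successors: activities 6 through 7 with durations [3, 8]
Sum of successor durations = 11
LF = 44 - 11 = 33

33


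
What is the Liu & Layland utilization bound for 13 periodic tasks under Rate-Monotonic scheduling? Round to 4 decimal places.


Compute 2^(1/13) = 1.0547660765
Subtract 1: 1.0547660765 - 1 = 0.0547660765
Multiply by n: 13 * 0.0547660765 = 0.7119589945
Round to 4 dp: 0.7120

0.7120
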